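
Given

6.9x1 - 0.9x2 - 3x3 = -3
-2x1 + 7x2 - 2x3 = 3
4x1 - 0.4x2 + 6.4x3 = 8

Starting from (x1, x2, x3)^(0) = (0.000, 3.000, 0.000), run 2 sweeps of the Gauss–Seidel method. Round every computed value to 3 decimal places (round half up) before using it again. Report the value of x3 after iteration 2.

1.187

Iteration 1:
  x1 = (-3 - (-0.9)·3.000 - (-3)·0.000) / (6.9) = -0.043
  x2 = (3 - (-2)·-0.043 - (-2)·0.000) / (7) = 0.416
  x3 = (8 - (4)·-0.043 - (-0.4)·0.416) / (6.4) = 1.303
Iteration 2:
  x1 = (-3 - (-0.9)·0.416 - (-3)·1.303) / (6.9) = 0.186
  x2 = (3 - (-2)·0.186 - (-2)·1.303) / (7) = 0.854
  x3 = (8 - (4)·0.186 - (-0.4)·0.854) / (6.4) = 1.187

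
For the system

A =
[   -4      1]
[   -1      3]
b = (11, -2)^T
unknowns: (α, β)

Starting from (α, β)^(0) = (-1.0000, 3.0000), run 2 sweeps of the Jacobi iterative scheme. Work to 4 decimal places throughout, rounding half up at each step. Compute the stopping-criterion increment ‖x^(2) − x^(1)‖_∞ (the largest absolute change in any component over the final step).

Iteration 1:
  α = (11 - (1)·3.0000) / (-4) = -2.0000
  β = (-2 - (-1)·-1.0000) / (3) = -1.0000
Iteration 2:
  α = (11 - (1)·-1.0000) / (-4) = -3.0000
  β = (-2 - (-1)·-2.0000) / (3) = -1.3333
Change: (-1.0000, -0.3333) → max |·| = 1.0000

1.0000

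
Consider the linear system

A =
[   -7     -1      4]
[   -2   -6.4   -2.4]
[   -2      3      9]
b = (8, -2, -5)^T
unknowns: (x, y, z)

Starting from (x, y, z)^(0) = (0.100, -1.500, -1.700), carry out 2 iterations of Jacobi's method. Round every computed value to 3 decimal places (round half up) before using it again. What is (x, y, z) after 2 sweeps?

(-1.293, 0.919, -1.284)

Iteration 1:
  x = (8 - (-1)·-1.500 - (4)·-1.700) / (-7) = -1.900
  y = (-2 - (-2)·0.100 - (-2.4)·-1.700) / (-6.4) = 0.919
  z = (-5 - (-2)·0.100 - (3)·-1.500) / (9) = -0.033
Iteration 2:
  x = (8 - (-1)·0.919 - (4)·-0.033) / (-7) = -1.293
  y = (-2 - (-2)·-1.900 - (-2.4)·-0.033) / (-6.4) = 0.919
  z = (-5 - (-2)·-1.900 - (3)·0.919) / (9) = -1.284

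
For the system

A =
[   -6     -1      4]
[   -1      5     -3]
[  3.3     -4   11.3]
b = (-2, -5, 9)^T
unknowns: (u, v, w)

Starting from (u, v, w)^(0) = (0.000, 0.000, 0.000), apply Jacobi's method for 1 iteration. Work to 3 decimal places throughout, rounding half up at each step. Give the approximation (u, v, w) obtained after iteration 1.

(0.333, -1.000, 0.796)

Iteration 1:
  u = (-2 - (-1)·0.000 - (4)·0.000) / (-6) = 0.333
  v = (-5 - (-1)·0.000 - (-3)·0.000) / (5) = -1.000
  w = (9 - (3.3)·0.000 - (-4)·0.000) / (11.3) = 0.796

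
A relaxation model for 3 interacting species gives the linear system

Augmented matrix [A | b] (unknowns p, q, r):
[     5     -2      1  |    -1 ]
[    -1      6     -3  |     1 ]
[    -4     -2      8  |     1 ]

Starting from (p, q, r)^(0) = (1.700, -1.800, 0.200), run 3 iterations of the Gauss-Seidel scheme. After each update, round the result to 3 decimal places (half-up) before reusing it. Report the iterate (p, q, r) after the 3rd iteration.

(-0.220, 0.168, 0.057)

Iteration 1:
  p = (-1 - (-2)·-1.800 - (1)·0.200) / (5) = -0.960
  q = (1 - (-1)·-0.960 - (-3)·0.200) / (6) = 0.107
  r = (1 - (-4)·-0.960 - (-2)·0.107) / (8) = -0.328
Iteration 2:
  p = (-1 - (-2)·0.107 - (1)·-0.328) / (5) = -0.092
  q = (1 - (-1)·-0.092 - (-3)·-0.328) / (6) = -0.013
  r = (1 - (-4)·-0.092 - (-2)·-0.013) / (8) = 0.076
Iteration 3:
  p = (-1 - (-2)·-0.013 - (1)·0.076) / (5) = -0.220
  q = (1 - (-1)·-0.220 - (-3)·0.076) / (6) = 0.168
  r = (1 - (-4)·-0.220 - (-2)·0.168) / (8) = 0.057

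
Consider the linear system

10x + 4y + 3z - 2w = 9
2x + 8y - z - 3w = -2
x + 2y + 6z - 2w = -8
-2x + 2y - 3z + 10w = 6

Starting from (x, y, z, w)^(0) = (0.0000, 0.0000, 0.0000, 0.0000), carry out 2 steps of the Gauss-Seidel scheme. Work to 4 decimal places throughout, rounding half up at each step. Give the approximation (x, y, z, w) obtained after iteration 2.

(1.5830, -0.6323, -1.2272, 0.6749)

Iteration 1:
  x = (9 - (4)·0.0000 - (3)·0.0000 - (-2)·0.0000) / (10) = 0.9000
  y = (-2 - (2)·0.9000 - (-1)·0.0000 - (-3)·0.0000) / (8) = -0.4750
  z = (-8 - (1)·0.9000 - (2)·-0.4750 - (-2)·0.0000) / (6) = -1.3250
  w = (6 - (-2)·0.9000 - (2)·-0.4750 - (-3)·-1.3250) / (10) = 0.4775
Iteration 2:
  x = (9 - (4)·-0.4750 - (3)·-1.3250 - (-2)·0.4775) / (10) = 1.5830
  y = (-2 - (2)·1.5830 - (-1)·-1.3250 - (-3)·0.4775) / (8) = -0.6323
  z = (-8 - (1)·1.5830 - (2)·-0.6323 - (-2)·0.4775) / (6) = -1.2272
  w = (6 - (-2)·1.5830 - (2)·-0.6323 - (-3)·-1.2272) / (10) = 0.6749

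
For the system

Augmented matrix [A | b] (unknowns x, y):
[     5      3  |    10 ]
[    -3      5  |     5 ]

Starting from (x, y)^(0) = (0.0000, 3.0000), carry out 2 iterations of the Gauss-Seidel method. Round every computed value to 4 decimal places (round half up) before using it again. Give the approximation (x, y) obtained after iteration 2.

(1.3280, 1.7968)

Iteration 1:
  x = (10 - (3)·3.0000) / (5) = 0.2000
  y = (5 - (-3)·0.2000) / (5) = 1.1200
Iteration 2:
  x = (10 - (3)·1.1200) / (5) = 1.3280
  y = (5 - (-3)·1.3280) / (5) = 1.7968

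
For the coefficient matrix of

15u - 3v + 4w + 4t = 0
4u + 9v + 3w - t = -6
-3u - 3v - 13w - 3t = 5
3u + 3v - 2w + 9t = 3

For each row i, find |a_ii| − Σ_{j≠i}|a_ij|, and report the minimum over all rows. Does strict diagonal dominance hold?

1

row 1: |15| − (3+4+4) = 4
row 2: |9| − (4+3+1) = 1
row 3: |-13| − (3+3+3) = 4
row 4: |9| − (3+3+2) = 1
minimum over rows = 1 → strictly diagonally dominant (convergence guaranteed)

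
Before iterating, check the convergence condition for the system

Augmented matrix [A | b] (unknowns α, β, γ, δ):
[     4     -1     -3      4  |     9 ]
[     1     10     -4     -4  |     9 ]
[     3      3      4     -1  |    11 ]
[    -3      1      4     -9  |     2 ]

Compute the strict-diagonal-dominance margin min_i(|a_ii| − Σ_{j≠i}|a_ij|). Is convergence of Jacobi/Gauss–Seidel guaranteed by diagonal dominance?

-4

row 1: |4| − (1+3+4) = -4
row 2: |10| − (1+4+4) = 1
row 3: |4| − (3+3+1) = -3
row 4: |-9| − (3+1+4) = 1
minimum over rows = -4 → not strictly diagonally dominant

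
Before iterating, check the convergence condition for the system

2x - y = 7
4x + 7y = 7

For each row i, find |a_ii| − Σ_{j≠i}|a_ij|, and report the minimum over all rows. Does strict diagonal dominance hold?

1

row 1: |2| − (1) = 1
row 2: |7| − (4) = 3
minimum over rows = 1 → strictly diagonally dominant (convergence guaranteed)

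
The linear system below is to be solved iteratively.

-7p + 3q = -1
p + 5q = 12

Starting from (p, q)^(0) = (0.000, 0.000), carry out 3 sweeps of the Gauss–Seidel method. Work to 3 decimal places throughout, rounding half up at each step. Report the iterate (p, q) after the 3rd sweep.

(1.072, 2.186)

Iteration 1:
  p = (-1 - (3)·0.000) / (-7) = 0.143
  q = (12 - (1)·0.143) / (5) = 2.371
Iteration 2:
  p = (-1 - (3)·2.371) / (-7) = 1.159
  q = (12 - (1)·1.159) / (5) = 2.168
Iteration 3:
  p = (-1 - (3)·2.168) / (-7) = 1.072
  q = (12 - (1)·1.072) / (5) = 2.186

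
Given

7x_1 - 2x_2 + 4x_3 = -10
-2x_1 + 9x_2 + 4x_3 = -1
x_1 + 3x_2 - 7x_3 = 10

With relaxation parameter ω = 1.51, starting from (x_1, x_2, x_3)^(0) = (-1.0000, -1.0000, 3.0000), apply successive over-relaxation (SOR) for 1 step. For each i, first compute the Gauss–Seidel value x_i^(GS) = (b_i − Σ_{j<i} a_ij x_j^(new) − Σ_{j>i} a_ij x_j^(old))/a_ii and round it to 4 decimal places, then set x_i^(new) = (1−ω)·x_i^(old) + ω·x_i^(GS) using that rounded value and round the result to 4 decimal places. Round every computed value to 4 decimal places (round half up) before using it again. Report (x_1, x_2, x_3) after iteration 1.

Iteration 1:
  x_1: GS value = (-10 - (-2)·-1.0000 - (4)·3.0000) / (7) = -3.4286;  x_1 ← (1−ω)·-1.0000 + ω·-3.4286 = -4.6672
  x_2: GS value = (-1 - (-2)·-4.6672 - (4)·3.0000) / (9) = -2.4816;  x_2 ← (1−ω)·-1.0000 + ω·-2.4816 = -3.2372
  x_3: GS value = (10 - (1)·-4.6672 - (3)·-3.2372) / (-7) = -3.4827;  x_3 ← (1−ω)·3.0000 + ω·-3.4827 = -6.7889

(-4.6672, -3.2372, -6.7889)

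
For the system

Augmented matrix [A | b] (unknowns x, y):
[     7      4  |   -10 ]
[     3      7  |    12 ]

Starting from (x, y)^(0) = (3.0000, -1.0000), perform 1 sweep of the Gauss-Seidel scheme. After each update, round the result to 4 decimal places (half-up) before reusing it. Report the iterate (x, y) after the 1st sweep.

Iteration 1:
  x = (-10 - (4)·-1.0000) / (7) = -0.8571
  y = (12 - (3)·-0.8571) / (7) = 2.0816

(-0.8571, 2.0816)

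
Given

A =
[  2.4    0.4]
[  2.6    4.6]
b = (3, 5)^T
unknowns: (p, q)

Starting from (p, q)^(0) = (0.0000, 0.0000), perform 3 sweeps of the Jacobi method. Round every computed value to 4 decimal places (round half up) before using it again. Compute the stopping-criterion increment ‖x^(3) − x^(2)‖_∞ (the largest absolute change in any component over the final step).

0.1178

Iteration 1:
  p = (3 - (0.4)·0.0000) / (2.4) = 1.2500
  q = (5 - (2.6)·0.0000) / (4.6) = 1.0870
Iteration 2:
  p = (3 - (0.4)·1.0870) / (2.4) = 1.0688
  q = (5 - (2.6)·1.2500) / (4.6) = 0.3804
Iteration 3:
  p = (3 - (0.4)·0.3804) / (2.4) = 1.1866
  q = (5 - (2.6)·1.0688) / (4.6) = 0.4829
Change: (0.1178, 0.1025) → max |·| = 0.1178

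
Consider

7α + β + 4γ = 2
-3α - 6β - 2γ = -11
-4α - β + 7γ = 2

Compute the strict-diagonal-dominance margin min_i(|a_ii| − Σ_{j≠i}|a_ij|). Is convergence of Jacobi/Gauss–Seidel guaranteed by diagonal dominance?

row 1: |7| − (1+4) = 2
row 2: |-6| − (3+2) = 1
row 3: |7| − (4+1) = 2
minimum over rows = 1 → strictly diagonally dominant (convergence guaranteed)

1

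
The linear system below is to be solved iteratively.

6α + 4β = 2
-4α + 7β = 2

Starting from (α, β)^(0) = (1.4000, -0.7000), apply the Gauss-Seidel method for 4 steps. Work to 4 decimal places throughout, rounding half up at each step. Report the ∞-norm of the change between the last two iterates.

0.1396

Iteration 1:
  α = (2 - (4)·-0.7000) / (6) = 0.8000
  β = (2 - (-4)·0.8000) / (7) = 0.7429
Iteration 2:
  α = (2 - (4)·0.7429) / (6) = -0.1619
  β = (2 - (-4)·-0.1619) / (7) = 0.1932
Iteration 3:
  α = (2 - (4)·0.1932) / (6) = 0.2045
  β = (2 - (-4)·0.2045) / (7) = 0.4026
Iteration 4:
  α = (2 - (4)·0.4026) / (6) = 0.0649
  β = (2 - (-4)·0.0649) / (7) = 0.3228
Change: (-0.1396, -0.0798) → max |·| = 0.1396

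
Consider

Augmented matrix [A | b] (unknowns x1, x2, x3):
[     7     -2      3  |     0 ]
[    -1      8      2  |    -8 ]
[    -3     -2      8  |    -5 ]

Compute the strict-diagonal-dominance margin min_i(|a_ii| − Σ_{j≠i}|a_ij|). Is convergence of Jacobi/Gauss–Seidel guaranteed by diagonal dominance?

2

row 1: |7| − (2+3) = 2
row 2: |8| − (1+2) = 5
row 3: |8| − (3+2) = 3
minimum over rows = 2 → strictly diagonally dominant (convergence guaranteed)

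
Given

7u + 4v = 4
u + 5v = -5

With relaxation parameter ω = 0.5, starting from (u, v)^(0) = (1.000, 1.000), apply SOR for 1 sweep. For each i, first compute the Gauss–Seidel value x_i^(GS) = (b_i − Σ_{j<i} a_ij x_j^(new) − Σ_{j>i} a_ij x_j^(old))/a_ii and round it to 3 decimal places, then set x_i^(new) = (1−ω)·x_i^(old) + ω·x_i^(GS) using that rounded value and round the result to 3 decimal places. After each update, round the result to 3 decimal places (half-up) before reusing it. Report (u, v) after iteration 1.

(0.500, -0.050)

Iteration 1:
  u: GS value = (4 - (4)·1.000) / (7) = 0.000;  u ← (1−ω)·1.000 + ω·0.000 = 0.500
  v: GS value = (-5 - (1)·0.500) / (5) = -1.100;  v ← (1−ω)·1.000 + ω·-1.100 = -0.050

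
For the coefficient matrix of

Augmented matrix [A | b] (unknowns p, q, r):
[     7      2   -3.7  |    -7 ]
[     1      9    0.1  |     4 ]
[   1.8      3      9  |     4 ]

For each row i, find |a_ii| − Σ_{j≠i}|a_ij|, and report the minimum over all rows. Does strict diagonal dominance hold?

row 1: |7| − (2+3.7) = 1.3
row 2: |9| − (1+0.1) = 7.9
row 3: |9| − (1.8+3) = 4.2
minimum over rows = 1.3 → strictly diagonally dominant (convergence guaranteed)

1.3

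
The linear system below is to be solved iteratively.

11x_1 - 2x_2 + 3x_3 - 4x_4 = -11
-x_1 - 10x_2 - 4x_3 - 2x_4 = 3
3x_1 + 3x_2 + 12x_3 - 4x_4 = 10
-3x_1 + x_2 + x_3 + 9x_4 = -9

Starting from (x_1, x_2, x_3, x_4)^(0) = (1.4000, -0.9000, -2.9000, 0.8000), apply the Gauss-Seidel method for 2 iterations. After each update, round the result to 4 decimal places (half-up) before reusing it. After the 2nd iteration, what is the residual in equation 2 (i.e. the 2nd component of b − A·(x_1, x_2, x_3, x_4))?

Iteration 1:
  x_1 = (-11 - (-2)·-0.9000 - (3)·-2.9000 - (-4)·0.8000) / (11) = -0.0818
  x_2 = (3 - (-1)·-0.0818 - (-4)·-2.9000 - (-2)·0.8000) / (-10) = 0.7082
  x_3 = (10 - (3)·-0.0818 - (3)·0.7082 - (-4)·0.8000) / (12) = 0.9434
  x_4 = (-9 - (-3)·-0.0818 - (1)·0.7082 - (1)·0.9434) / (9) = -1.2108
Iteration 2:
  x_1 = (-11 - (-2)·0.7082 - (3)·0.9434 - (-4)·-1.2108) / (11) = -1.5688
  x_2 = (3 - (-1)·-1.5688 - (-4)·0.9434 - (-2)·-1.2108) / (-10) = -0.2783
  x_3 = (10 - (3)·-1.5688 - (3)·-0.2783 - (-4)·-1.2108) / (12) = 0.8915
  x_4 = (-9 - (-3)·-1.5688 - (1)·-0.2783 - (1)·0.8915) / (9) = -1.5911
Residual b − A·x = (-3.3387, -0.9680, -1.5211, 0.0003)

-0.9680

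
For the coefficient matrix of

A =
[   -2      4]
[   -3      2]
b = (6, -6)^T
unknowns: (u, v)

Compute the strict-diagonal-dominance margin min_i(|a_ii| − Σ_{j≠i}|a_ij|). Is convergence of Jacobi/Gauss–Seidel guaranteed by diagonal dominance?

-2

row 1: |-2| − (4) = -2
row 2: |2| − (3) = -1
minimum over rows = -2 → not strictly diagonally dominant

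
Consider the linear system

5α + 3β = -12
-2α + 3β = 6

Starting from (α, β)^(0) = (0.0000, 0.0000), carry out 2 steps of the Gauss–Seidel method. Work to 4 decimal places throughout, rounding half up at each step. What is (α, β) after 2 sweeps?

(-2.6400, 0.2400)

Iteration 1:
  α = (-12 - (3)·0.0000) / (5) = -2.4000
  β = (6 - (-2)·-2.4000) / (3) = 0.4000
Iteration 2:
  α = (-12 - (3)·0.4000) / (5) = -2.6400
  β = (6 - (-2)·-2.6400) / (3) = 0.2400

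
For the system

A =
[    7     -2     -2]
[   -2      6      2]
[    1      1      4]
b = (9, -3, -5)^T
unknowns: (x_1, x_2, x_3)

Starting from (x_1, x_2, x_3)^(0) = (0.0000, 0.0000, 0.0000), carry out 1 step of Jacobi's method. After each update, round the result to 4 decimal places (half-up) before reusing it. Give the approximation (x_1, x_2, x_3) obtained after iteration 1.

(1.2857, -0.5000, -1.2500)

Iteration 1:
  x_1 = (9 - (-2)·0.0000 - (-2)·0.0000) / (7) = 1.2857
  x_2 = (-3 - (-2)·0.0000 - (2)·0.0000) / (6) = -0.5000
  x_3 = (-5 - (1)·0.0000 - (1)·0.0000) / (4) = -1.2500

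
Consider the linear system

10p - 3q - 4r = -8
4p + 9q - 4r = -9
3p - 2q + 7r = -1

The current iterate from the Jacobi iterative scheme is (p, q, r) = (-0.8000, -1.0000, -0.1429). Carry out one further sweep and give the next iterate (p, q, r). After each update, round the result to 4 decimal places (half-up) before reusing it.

One sweep:
  p = (-8 - (-3)·-1.0000 - (-4)·-0.1429) / (10) = -1.1572
  q = (-9 - (4)·-0.8000 - (-4)·-0.1429) / (9) = -0.7080
  r = (-1 - (3)·-0.8000 - (-2)·-1.0000) / (7) = -0.0857

(-1.1572, -0.7080, -0.0857)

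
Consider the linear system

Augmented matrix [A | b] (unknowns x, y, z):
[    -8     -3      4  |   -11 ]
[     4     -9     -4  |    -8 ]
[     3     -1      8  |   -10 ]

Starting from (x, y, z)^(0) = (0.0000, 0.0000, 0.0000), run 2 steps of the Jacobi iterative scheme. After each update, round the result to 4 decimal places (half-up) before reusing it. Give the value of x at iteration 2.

Iteration 1:
  x = (-11 - (-3)·0.0000 - (4)·0.0000) / (-8) = 1.3750
  y = (-8 - (4)·0.0000 - (-4)·0.0000) / (-9) = 0.8889
  z = (-10 - (3)·0.0000 - (-1)·0.0000) / (8) = -1.2500
Iteration 2:
  x = (-11 - (-3)·0.8889 - (4)·-1.2500) / (-8) = 0.4167
  y = (-8 - (4)·1.3750 - (-4)·-1.2500) / (-9) = 2.0556
  z = (-10 - (3)·1.3750 - (-1)·0.8889) / (8) = -1.6545

0.4167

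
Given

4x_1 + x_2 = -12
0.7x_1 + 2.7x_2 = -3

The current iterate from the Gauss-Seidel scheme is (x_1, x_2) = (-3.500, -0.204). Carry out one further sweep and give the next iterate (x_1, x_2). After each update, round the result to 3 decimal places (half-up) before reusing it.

(-2.949, -0.347)

One sweep:
  x_1 = (-12 - (1)·-0.204) / (4) = -2.949
  x_2 = (-3 - (0.7)·-2.949) / (2.7) = -0.347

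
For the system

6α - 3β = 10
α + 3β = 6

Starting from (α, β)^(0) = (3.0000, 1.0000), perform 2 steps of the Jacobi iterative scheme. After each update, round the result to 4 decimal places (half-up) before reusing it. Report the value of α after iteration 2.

Iteration 1:
  α = (10 - (-3)·1.0000) / (6) = 2.1667
  β = (6 - (1)·3.0000) / (3) = 1.0000
Iteration 2:
  α = (10 - (-3)·1.0000) / (6) = 2.1667
  β = (6 - (1)·2.1667) / (3) = 1.2778

2.1667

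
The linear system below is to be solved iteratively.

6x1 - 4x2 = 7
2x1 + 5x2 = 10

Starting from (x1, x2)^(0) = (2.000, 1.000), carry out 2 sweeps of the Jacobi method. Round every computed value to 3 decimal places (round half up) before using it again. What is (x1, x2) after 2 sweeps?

Iteration 1:
  x1 = (7 - (-4)·1.000) / (6) = 1.833
  x2 = (10 - (2)·2.000) / (5) = 1.200
Iteration 2:
  x1 = (7 - (-4)·1.200) / (6) = 1.967
  x2 = (10 - (2)·1.833) / (5) = 1.267

(1.967, 1.267)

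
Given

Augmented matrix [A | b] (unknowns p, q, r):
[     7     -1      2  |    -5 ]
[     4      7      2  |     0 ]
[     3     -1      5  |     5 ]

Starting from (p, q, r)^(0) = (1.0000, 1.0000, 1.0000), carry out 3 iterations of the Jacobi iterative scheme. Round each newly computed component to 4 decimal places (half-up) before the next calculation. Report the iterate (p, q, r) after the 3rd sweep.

Iteration 1:
  p = (-5 - (-1)·1.0000 - (2)·1.0000) / (7) = -0.8571
  q = (0 - (4)·1.0000 - (2)·1.0000) / (7) = -0.8571
  r = (5 - (3)·1.0000 - (-1)·1.0000) / (5) = 0.6000
Iteration 2:
  p = (-5 - (-1)·-0.8571 - (2)·0.6000) / (7) = -1.0082
  q = (0 - (4)·-0.8571 - (2)·0.6000) / (7) = 0.3183
  r = (5 - (3)·-0.8571 - (-1)·-0.8571) / (5) = 1.3428
Iteration 3:
  p = (-5 - (-1)·0.3183 - (2)·1.3428) / (7) = -1.0525
  q = (0 - (4)·-1.0082 - (2)·1.3428) / (7) = 0.1925
  r = (5 - (3)·-1.0082 - (-1)·0.3183) / (5) = 1.6686

(-1.0525, 0.1925, 1.6686)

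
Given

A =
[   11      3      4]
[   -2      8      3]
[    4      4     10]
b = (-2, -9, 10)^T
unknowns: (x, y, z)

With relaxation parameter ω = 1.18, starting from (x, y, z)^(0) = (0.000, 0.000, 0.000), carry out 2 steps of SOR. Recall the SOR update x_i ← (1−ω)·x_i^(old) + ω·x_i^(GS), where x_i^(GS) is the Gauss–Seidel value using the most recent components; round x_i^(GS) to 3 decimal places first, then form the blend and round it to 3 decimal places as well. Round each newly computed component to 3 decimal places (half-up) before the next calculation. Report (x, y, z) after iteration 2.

(-0.560, -2.100, 2.087)

Iteration 1:
  x: GS value = (-2 - (3)·0.000 - (4)·0.000) / (11) = -0.182;  x ← (1−ω)·0.000 + ω·-0.182 = -0.215
  y: GS value = (-9 - (-2)·-0.215 - (3)·0.000) / (8) = -1.179;  y ← (1−ω)·0.000 + ω·-1.179 = -1.391
  z: GS value = (10 - (4)·-0.215 - (4)·-1.391) / (10) = 1.642;  z ← (1−ω)·0.000 + ω·1.642 = 1.938
Iteration 2:
  x: GS value = (-2 - (3)·-1.391 - (4)·1.938) / (11) = -0.507;  x ← (1−ω)·-0.215 + ω·-0.507 = -0.560
  y: GS value = (-9 - (-2)·-0.560 - (3)·1.938) / (8) = -1.992;  y ← (1−ω)·-1.391 + ω·-1.992 = -2.100
  z: GS value = (10 - (4)·-0.560 - (4)·-2.100) / (10) = 2.064;  z ← (1−ω)·1.938 + ω·2.064 = 2.087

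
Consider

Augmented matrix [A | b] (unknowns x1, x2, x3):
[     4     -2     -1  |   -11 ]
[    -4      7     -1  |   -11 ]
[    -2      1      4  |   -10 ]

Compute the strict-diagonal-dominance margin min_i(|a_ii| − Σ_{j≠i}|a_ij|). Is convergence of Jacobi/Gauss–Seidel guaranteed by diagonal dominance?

row 1: |4| − (2+1) = 1
row 2: |7| − (4+1) = 2
row 3: |4| − (2+1) = 1
minimum over rows = 1 → strictly diagonally dominant (convergence guaranteed)

1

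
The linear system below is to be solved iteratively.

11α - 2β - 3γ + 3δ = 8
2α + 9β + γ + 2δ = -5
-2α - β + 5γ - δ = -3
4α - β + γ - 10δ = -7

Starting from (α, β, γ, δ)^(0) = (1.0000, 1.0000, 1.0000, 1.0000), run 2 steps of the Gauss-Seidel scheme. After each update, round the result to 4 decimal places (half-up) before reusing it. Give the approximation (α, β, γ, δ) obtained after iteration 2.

(0.1466, -0.8148, -0.4749, 0.7926)

Iteration 1:
  α = (8 - (-2)·1.0000 - (-3)·1.0000 - (3)·1.0000) / (11) = 0.9091
  β = (-5 - (2)·0.9091 - (1)·1.0000 - (2)·1.0000) / (9) = -1.0909
  γ = (-3 - (-2)·0.9091 - (-1)·-1.0909 - (-1)·1.0000) / (5) = -0.2545
  δ = (-7 - (4)·0.9091 - (-1)·-1.0909 - (1)·-0.2545) / (-10) = 1.1473
Iteration 2:
  α = (8 - (-2)·-1.0909 - (-3)·-0.2545 - (3)·1.1473) / (11) = 0.1466
  β = (-5 - (2)·0.1466 - (1)·-0.2545 - (2)·1.1473) / (9) = -0.8148
  γ = (-3 - (-2)·0.1466 - (-1)·-0.8148 - (-1)·1.1473) / (5) = -0.4749
  δ = (-7 - (4)·0.1466 - (-1)·-0.8148 - (1)·-0.4749) / (-10) = 0.7926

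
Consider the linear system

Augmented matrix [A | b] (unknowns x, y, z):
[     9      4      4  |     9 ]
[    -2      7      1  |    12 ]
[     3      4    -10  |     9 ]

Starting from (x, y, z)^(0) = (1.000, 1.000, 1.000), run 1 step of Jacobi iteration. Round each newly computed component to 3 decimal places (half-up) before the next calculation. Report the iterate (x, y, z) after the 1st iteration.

Iteration 1:
  x = (9 - (4)·1.000 - (4)·1.000) / (9) = 0.111
  y = (12 - (-2)·1.000 - (1)·1.000) / (7) = 1.857
  z = (9 - (3)·1.000 - (4)·1.000) / (-10) = -0.200

(0.111, 1.857, -0.200)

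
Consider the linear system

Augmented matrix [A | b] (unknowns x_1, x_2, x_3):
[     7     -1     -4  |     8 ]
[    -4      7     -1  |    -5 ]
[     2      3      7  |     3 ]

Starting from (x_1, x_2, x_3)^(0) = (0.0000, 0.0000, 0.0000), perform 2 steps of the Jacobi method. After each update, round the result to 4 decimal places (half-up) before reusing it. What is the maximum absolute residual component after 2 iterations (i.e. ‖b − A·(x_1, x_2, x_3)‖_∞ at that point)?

2.4288

Iteration 1:
  x_1 = (8 - (-1)·0.0000 - (-4)·0.0000) / (7) = 1.1429
  x_2 = (-5 - (-4)·0.0000 - (-1)·0.0000) / (7) = -0.7143
  x_3 = (3 - (2)·0.0000 - (3)·0.0000) / (7) = 0.4286
Iteration 2:
  x_1 = (8 - (-1)·-0.7143 - (-4)·0.4286) / (7) = 1.2857
  x_2 = (-5 - (-4)·1.1429 - (-1)·0.4286) / (7) = 0.0000
  x_3 = (3 - (2)·1.1429 - (3)·-0.7143) / (7) = 0.4082
Residual b − A·x = (0.6329, 0.5510, -2.4288); ∞-norm = 2.4288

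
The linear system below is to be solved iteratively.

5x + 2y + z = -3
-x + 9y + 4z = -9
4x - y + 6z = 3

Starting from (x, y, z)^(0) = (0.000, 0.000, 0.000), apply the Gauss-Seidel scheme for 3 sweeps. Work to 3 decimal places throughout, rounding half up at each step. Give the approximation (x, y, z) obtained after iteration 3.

(-0.155, -1.233, 0.398)

Iteration 1:
  x = (-3 - (2)·0.000 - (1)·0.000) / (5) = -0.600
  y = (-9 - (-1)·-0.600 - (4)·0.000) / (9) = -1.067
  z = (3 - (4)·-0.600 - (-1)·-1.067) / (6) = 0.722
Iteration 2:
  x = (-3 - (2)·-1.067 - (1)·0.722) / (5) = -0.318
  y = (-9 - (-1)·-0.318 - (4)·0.722) / (9) = -1.356
  z = (3 - (4)·-0.318 - (-1)·-1.356) / (6) = 0.486
Iteration 3:
  x = (-3 - (2)·-1.356 - (1)·0.486) / (5) = -0.155
  y = (-9 - (-1)·-0.155 - (4)·0.486) / (9) = -1.233
  z = (3 - (4)·-0.155 - (-1)·-1.233) / (6) = 0.398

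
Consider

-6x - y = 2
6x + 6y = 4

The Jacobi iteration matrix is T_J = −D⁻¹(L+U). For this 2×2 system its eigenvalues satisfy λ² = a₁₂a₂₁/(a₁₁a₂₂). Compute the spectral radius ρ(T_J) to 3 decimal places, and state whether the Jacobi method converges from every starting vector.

a₁₂a₂₁/(a₁₁a₂₂) = (-1)·(6) / ((-6)·(6)) = 0.166667
ρ = √|0.166667| = √0.166667 = 0.408
ρ < 1, so Jacobi converges

0.408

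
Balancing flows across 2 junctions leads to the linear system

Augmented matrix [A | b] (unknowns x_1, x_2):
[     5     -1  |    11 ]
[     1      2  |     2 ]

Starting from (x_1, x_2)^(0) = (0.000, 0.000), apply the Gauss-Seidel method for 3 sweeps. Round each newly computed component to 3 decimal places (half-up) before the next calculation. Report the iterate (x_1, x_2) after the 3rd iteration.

(2.182, -0.091)

Iteration 1:
  x_1 = (11 - (-1)·0.000) / (5) = 2.200
  x_2 = (2 - (1)·2.200) / (2) = -0.100
Iteration 2:
  x_1 = (11 - (-1)·-0.100) / (5) = 2.180
  x_2 = (2 - (1)·2.180) / (2) = -0.090
Iteration 3:
  x_1 = (11 - (-1)·-0.090) / (5) = 2.182
  x_2 = (2 - (1)·2.182) / (2) = -0.091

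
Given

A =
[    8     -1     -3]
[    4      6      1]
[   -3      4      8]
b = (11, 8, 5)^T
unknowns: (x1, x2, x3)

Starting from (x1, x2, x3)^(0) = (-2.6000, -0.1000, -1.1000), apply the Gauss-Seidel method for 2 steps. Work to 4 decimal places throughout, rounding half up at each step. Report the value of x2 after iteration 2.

Iteration 1:
  x1 = (11 - (-1)·-0.1000 - (-3)·-1.1000) / (8) = 0.9500
  x2 = (8 - (4)·0.9500 - (1)·-1.1000) / (6) = 0.8833
  x3 = (5 - (-3)·0.9500 - (4)·0.8833) / (8) = 0.5396
Iteration 2:
  x1 = (11 - (-1)·0.8833 - (-3)·0.5396) / (8) = 1.6878
  x2 = (8 - (4)·1.6878 - (1)·0.5396) / (6) = 0.1182
  x3 = (5 - (-3)·1.6878 - (4)·0.1182) / (8) = 1.1988

0.1182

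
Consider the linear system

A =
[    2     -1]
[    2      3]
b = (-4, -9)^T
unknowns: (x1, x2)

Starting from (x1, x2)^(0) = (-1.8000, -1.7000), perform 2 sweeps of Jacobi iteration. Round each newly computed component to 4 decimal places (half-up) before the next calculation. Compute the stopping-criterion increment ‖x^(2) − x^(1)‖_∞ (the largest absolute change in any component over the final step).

Iteration 1:
  x1 = (-4 - (-1)·-1.7000) / (2) = -2.8500
  x2 = (-9 - (2)·-1.8000) / (3) = -1.8000
Iteration 2:
  x1 = (-4 - (-1)·-1.8000) / (2) = -2.9000
  x2 = (-9 - (2)·-2.8500) / (3) = -1.1000
Change: (-0.0500, 0.7000) → max |·| = 0.7000

0.7000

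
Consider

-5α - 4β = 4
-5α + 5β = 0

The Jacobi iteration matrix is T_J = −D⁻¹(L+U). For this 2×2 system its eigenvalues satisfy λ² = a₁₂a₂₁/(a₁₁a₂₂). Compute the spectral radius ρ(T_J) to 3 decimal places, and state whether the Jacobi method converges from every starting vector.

a₁₂a₂₁/(a₁₁a₂₂) = (-4)·(-5) / ((-5)·(5)) = -0.800000
ρ = √|-0.800000| = √0.800000 = 0.894
ρ < 1, so Jacobi converges

0.894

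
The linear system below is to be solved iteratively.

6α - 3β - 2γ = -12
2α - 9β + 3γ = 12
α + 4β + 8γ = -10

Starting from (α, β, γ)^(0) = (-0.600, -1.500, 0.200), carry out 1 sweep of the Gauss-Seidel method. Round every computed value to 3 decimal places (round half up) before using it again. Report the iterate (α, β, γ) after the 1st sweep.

(-2.683, -1.863, 0.017)

Iteration 1:
  α = (-12 - (-3)·-1.500 - (-2)·0.200) / (6) = -2.683
  β = (12 - (2)·-2.683 - (3)·0.200) / (-9) = -1.863
  γ = (-10 - (1)·-2.683 - (4)·-1.863) / (8) = 0.017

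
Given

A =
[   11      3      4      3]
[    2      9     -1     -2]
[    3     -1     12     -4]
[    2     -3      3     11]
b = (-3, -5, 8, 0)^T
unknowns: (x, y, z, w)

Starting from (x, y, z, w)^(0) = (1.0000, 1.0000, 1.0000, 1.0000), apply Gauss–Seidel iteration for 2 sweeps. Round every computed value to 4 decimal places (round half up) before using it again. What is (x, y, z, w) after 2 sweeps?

(-0.7210, -0.2795, 0.7809, -0.1581)

Iteration 1:
  x = (-3 - (3)·1.0000 - (4)·1.0000 - (3)·1.0000) / (11) = -1.1818
  y = (-5 - (2)·-1.1818 - (-1)·1.0000 - (-2)·1.0000) / (9) = 0.0404
  z = (8 - (3)·-1.1818 - (-1)·0.0404 - (-4)·1.0000) / (12) = 1.2988
  w = (0 - (2)·-1.1818 - (-3)·0.0404 - (3)·1.2988) / (11) = -0.1283
Iteration 2:
  x = (-3 - (3)·0.0404 - (4)·1.2988 - (3)·-0.1283) / (11) = -0.7210
  y = (-5 - (2)·-0.7210 - (-1)·1.2988 - (-2)·-0.1283) / (9) = -0.2795
  z = (8 - (3)·-0.7210 - (-1)·-0.2795 - (-4)·-0.1283) / (12) = 0.7809
  w = (0 - (2)·-0.7210 - (-3)·-0.2795 - (3)·0.7809) / (11) = -0.1581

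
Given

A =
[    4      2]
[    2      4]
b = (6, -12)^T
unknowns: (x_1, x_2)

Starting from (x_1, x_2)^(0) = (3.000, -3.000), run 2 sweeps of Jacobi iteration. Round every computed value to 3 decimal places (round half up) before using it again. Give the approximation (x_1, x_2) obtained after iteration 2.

(3.750, -4.500)

Iteration 1:
  x_1 = (6 - (2)·-3.000) / (4) = 3.000
  x_2 = (-12 - (2)·3.000) / (4) = -4.500
Iteration 2:
  x_1 = (6 - (2)·-4.500) / (4) = 3.750
  x_2 = (-12 - (2)·3.000) / (4) = -4.500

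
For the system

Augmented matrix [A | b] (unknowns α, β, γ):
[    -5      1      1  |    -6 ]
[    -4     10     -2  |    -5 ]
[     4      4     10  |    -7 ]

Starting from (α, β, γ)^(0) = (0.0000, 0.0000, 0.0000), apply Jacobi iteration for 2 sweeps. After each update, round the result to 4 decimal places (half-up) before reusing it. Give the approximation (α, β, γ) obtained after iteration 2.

(0.9600, -0.1600, -0.9800)

Iteration 1:
  α = (-6 - (1)·0.0000 - (1)·0.0000) / (-5) = 1.2000
  β = (-5 - (-4)·0.0000 - (-2)·0.0000) / (10) = -0.5000
  γ = (-7 - (4)·0.0000 - (4)·0.0000) / (10) = -0.7000
Iteration 2:
  α = (-6 - (1)·-0.5000 - (1)·-0.7000) / (-5) = 0.9600
  β = (-5 - (-4)·1.2000 - (-2)·-0.7000) / (10) = -0.1600
  γ = (-7 - (4)·1.2000 - (4)·-0.5000) / (10) = -0.9800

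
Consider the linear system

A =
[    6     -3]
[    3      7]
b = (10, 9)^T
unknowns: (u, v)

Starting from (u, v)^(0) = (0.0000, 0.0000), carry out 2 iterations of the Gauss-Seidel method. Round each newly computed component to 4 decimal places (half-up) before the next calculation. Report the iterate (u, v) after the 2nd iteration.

Iteration 1:
  u = (10 - (-3)·0.0000) / (6) = 1.6667
  v = (9 - (3)·1.6667) / (7) = 0.5714
Iteration 2:
  u = (10 - (-3)·0.5714) / (6) = 1.9524
  v = (9 - (3)·1.9524) / (7) = 0.4490

(1.9524, 0.4490)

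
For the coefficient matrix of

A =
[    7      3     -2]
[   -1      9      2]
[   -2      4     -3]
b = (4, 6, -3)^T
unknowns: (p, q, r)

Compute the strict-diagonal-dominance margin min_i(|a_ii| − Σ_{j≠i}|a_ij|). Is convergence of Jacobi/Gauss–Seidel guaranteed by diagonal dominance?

row 1: |7| − (3+2) = 2
row 2: |9| − (1+2) = 6
row 3: |-3| − (2+4) = -3
minimum over rows = -3 → not strictly diagonally dominant

-3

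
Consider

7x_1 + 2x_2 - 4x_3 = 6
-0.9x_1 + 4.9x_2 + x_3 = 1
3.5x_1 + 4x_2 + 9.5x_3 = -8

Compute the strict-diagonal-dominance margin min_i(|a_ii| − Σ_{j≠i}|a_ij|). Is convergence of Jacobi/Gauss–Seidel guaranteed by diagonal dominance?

1

row 1: |7| − (2+4) = 1
row 2: |4.9| − (0.9+1) = 3
row 3: |9.5| − (3.5+4) = 2
minimum over rows = 1 → strictly diagonally dominant (convergence guaranteed)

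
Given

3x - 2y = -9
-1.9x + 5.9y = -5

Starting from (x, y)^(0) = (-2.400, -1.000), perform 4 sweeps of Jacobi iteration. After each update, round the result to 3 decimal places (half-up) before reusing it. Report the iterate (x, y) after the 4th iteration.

Iteration 1:
  x = (-9 - (-2)·-1.000) / (3) = -3.667
  y = (-5 - (-1.9)·-2.400) / (5.9) = -1.620
Iteration 2:
  x = (-9 - (-2)·-1.620) / (3) = -4.080
  y = (-5 - (-1.9)·-3.667) / (5.9) = -2.028
Iteration 3:
  x = (-9 - (-2)·-2.028) / (3) = -4.352
  y = (-5 - (-1.9)·-4.080) / (5.9) = -2.161
Iteration 4:
  x = (-9 - (-2)·-2.161) / (3) = -4.441
  y = (-5 - (-1.9)·-4.352) / (5.9) = -2.249

(-4.441, -2.249)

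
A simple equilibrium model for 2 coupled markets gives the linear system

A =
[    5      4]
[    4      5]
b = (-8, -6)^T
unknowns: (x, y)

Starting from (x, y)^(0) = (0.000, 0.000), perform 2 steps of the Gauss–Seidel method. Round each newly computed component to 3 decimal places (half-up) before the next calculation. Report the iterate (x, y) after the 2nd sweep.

Iteration 1:
  x = (-8 - (4)·0.000) / (5) = -1.600
  y = (-6 - (4)·-1.600) / (5) = 0.080
Iteration 2:
  x = (-8 - (4)·0.080) / (5) = -1.664
  y = (-6 - (4)·-1.664) / (5) = 0.131

(-1.664, 0.131)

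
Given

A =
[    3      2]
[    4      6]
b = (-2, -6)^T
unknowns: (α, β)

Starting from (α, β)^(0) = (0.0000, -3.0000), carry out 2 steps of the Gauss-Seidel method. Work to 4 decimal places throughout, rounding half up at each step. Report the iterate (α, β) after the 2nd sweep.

Iteration 1:
  α = (-2 - (2)·-3.0000) / (3) = 1.3333
  β = (-6 - (4)·1.3333) / (6) = -1.8889
Iteration 2:
  α = (-2 - (2)·-1.8889) / (3) = 0.5926
  β = (-6 - (4)·0.5926) / (6) = -1.3951

(0.5926, -1.3951)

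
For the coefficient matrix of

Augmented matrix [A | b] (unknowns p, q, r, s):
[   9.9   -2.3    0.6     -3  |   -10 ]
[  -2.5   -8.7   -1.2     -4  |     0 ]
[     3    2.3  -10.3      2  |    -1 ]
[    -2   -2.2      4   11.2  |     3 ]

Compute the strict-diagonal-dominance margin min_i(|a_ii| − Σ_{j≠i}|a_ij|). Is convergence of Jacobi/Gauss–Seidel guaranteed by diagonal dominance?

1

row 1: |9.9| − (2.3+0.6+3) = 4
row 2: |-8.7| − (2.5+1.2+4) = 1
row 3: |-10.3| − (3+2.3+2) = 3
row 4: |11.2| − (2+2.2+4) = 3
minimum over rows = 1 → strictly diagonally dominant (convergence guaranteed)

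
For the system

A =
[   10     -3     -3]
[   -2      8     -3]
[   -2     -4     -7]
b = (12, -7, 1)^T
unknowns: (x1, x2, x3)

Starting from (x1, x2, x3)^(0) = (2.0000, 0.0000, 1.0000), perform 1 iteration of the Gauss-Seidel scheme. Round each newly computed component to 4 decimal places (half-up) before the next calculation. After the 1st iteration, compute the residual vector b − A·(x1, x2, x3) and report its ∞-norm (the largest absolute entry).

4.8750

Iteration 1:
  x1 = (12 - (-3)·0.0000 - (-3)·1.0000) / (10) = 1.5000
  x2 = (-7 - (-2)·1.5000 - (-3)·1.0000) / (8) = -0.1250
  x3 = (1 - (-2)·1.5000 - (-4)·-0.1250) / (-7) = -0.5000
Residual b − A·x = (-4.8750, -4.5000, 0.0000); ∞-norm = 4.8750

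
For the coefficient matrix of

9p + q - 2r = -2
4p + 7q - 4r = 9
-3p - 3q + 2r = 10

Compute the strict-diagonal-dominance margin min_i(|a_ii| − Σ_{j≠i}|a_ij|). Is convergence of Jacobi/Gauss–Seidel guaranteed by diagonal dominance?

row 1: |9| − (1+2) = 6
row 2: |7| − (4+4) = -1
row 3: |2| − (3+3) = -4
minimum over rows = -4 → not strictly diagonally dominant

-4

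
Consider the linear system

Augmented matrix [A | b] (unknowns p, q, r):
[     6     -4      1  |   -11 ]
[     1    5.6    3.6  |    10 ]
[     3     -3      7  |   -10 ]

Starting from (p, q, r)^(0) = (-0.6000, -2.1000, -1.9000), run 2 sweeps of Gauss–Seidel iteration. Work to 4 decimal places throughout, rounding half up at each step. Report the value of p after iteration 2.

Iteration 1:
  p = (-11 - (-4)·-2.1000 - (1)·-1.9000) / (6) = -2.9167
  q = (10 - (1)·-2.9167 - (3.6)·-1.9000) / (5.6) = 3.5280
  r = (-10 - (3)·-2.9167 - (-3)·3.5280) / (7) = 1.3334
Iteration 2:
  p = (-11 - (-4)·3.5280 - (1)·1.3334) / (6) = 0.2964
  q = (10 - (1)·0.2964 - (3.6)·1.3334) / (5.6) = 0.8756
  r = (-10 - (3)·0.2964 - (-3)·0.8756) / (7) = -1.1803

0.2964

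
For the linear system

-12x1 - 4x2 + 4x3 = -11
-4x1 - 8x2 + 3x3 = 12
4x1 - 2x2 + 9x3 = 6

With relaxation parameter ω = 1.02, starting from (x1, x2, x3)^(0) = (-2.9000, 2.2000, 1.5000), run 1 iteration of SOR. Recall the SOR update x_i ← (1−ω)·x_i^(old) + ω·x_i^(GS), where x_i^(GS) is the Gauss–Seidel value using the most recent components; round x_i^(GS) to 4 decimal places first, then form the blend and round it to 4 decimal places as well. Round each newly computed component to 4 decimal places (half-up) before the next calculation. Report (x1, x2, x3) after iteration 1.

Iteration 1:
  x1: GS value = (-11 - (-4)·2.2000 - (4)·1.5000) / (-12) = 0.6833;  x1 ← (1−ω)·-2.9000 + ω·0.6833 = 0.7550
  x2: GS value = (12 - (-4)·0.7550 - (3)·1.5000) / (-8) = -1.3150;  x2 ← (1−ω)·2.2000 + ω·-1.3150 = -1.3853
  x3: GS value = (6 - (4)·0.7550 - (-2)·-1.3853) / (9) = 0.0233;  x3 ← (1−ω)·1.5000 + ω·0.0233 = -0.0062

(0.7550, -1.3853, -0.0062)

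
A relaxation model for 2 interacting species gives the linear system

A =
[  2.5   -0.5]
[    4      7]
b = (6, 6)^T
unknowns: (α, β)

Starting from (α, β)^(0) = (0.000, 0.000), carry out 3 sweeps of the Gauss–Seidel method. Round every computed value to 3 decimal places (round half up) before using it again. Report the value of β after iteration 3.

Iteration 1:
  α = (6 - (-0.5)·0.000) / (2.5) = 2.400
  β = (6 - (4)·2.400) / (7) = -0.514
Iteration 2:
  α = (6 - (-0.5)·-0.514) / (2.5) = 2.297
  β = (6 - (4)·2.297) / (7) = -0.455
Iteration 3:
  α = (6 - (-0.5)·-0.455) / (2.5) = 2.309
  β = (6 - (4)·2.309) / (7) = -0.462

-0.462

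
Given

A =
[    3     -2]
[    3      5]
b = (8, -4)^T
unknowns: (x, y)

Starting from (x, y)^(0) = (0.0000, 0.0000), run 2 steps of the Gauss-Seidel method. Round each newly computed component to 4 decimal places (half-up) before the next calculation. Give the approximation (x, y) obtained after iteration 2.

(1.0667, -1.4400)

Iteration 1:
  x = (8 - (-2)·0.0000) / (3) = 2.6667
  y = (-4 - (3)·2.6667) / (5) = -2.4000
Iteration 2:
  x = (8 - (-2)·-2.4000) / (3) = 1.0667
  y = (-4 - (3)·1.0667) / (5) = -1.4400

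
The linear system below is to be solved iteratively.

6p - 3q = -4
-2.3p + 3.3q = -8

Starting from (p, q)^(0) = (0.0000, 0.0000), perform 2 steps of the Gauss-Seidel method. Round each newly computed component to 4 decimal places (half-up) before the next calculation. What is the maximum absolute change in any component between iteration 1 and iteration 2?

Iteration 1:
  p = (-4 - (-3)·0.0000) / (6) = -0.6667
  q = (-8 - (-2.3)·-0.6667) / (3.3) = -2.8889
Iteration 2:
  p = (-4 - (-3)·-2.8889) / (6) = -2.1111
  q = (-8 - (-2.3)·-2.1111) / (3.3) = -3.8956
Change: (-1.4444, -1.0067) → max |·| = 1.4444

1.4444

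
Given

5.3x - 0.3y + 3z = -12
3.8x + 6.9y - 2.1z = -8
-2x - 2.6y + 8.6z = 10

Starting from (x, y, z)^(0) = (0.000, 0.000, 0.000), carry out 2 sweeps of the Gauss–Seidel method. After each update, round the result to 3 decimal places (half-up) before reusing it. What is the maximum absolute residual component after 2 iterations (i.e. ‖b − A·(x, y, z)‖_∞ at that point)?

Iteration 1:
  x = (-12 - (-0.3)·0.000 - (3)·0.000) / (5.3) = -2.264
  y = (-8 - (3.8)·-2.264 - (-2.1)·0.000) / (6.9) = 0.087
  z = (10 - (-2)·-2.264 - (-2.6)·0.087) / (8.6) = 0.663
Iteration 2:
  x = (-12 - (-0.3)·0.087 - (3)·0.663) / (5.3) = -2.635
  y = (-8 - (3.8)·-2.635 - (-2.1)·0.663) / (6.9) = 0.494
  z = (10 - (-2)·-2.635 - (-2.6)·0.494) / (8.6) = 0.699
Residual b − A·x = (0.017, 0.072, 0.003); ∞-norm = 0.072

0.072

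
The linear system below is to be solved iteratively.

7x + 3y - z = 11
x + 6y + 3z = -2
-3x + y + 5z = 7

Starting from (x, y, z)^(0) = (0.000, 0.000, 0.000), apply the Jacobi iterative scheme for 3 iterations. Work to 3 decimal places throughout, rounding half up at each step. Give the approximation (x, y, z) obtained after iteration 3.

(2.471, -1.857, 2.807)

Iteration 1:
  x = (11 - (3)·0.000 - (-1)·0.000) / (7) = 1.571
  y = (-2 - (1)·0.000 - (3)·0.000) / (6) = -0.333
  z = (7 - (-3)·0.000 - (1)·0.000) / (5) = 1.400
Iteration 2:
  x = (11 - (3)·-0.333 - (-1)·1.400) / (7) = 1.914
  y = (-2 - (1)·1.571 - (3)·1.400) / (6) = -1.295
  z = (7 - (-3)·1.571 - (1)·-0.333) / (5) = 2.409
Iteration 3:
  x = (11 - (3)·-1.295 - (-1)·2.409) / (7) = 2.471
  y = (-2 - (1)·1.914 - (3)·2.409) / (6) = -1.857
  z = (7 - (-3)·1.914 - (1)·-1.295) / (5) = 2.807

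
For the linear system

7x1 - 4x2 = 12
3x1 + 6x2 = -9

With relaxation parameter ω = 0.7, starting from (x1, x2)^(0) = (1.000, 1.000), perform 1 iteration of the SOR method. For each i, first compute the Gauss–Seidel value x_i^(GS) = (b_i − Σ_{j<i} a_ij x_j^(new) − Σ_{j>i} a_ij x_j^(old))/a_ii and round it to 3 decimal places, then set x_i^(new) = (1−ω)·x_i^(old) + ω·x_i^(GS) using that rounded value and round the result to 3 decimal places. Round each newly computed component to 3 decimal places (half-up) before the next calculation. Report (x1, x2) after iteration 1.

(1.900, -1.415)

Iteration 1:
  x1: GS value = (12 - (-4)·1.000) / (7) = 2.286;  x1 ← (1−ω)·1.000 + ω·2.286 = 1.900
  x2: GS value = (-9 - (3)·1.900) / (6) = -2.450;  x2 ← (1−ω)·1.000 + ω·-2.450 = -1.415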